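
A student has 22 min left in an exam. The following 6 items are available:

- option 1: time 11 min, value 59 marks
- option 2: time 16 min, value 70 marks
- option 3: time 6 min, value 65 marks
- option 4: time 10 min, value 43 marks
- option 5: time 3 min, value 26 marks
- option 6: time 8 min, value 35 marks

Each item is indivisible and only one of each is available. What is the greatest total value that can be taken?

150 marks

Check high-value combinations within 22 min:
- option 1+option 3+option 5: time 11+6+3=20, value 59+65+26=150
- option 2+option 3: time 16+6=22, value 70+65=135
- option 3+option 4+option 5: time 6+10+3=19, value 65+43+26=134
- option 3+option 5+option 6: time 6+3+8=17, value 65+26+35=126
- option 1+option 3: time 11+6=17, value 59+65=124
Best: 150 marks.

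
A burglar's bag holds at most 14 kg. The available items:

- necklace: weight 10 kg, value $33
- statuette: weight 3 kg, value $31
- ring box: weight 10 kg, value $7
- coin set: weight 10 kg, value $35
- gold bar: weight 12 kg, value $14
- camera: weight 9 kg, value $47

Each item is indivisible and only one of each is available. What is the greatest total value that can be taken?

$78

Check high-value combinations within 14 kg:
- statuette+camera: weight 3+9=12, value 31+47=78
- statuette+coin set: weight 3+10=13, value 31+35=66
- necklace+statuette: weight 10+3=13, value 33+31=64
Best: $78.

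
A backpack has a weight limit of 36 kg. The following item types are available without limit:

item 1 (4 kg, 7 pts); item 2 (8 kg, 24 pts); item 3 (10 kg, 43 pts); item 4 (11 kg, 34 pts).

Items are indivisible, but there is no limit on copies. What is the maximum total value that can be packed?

Best value-per-unit is item 3 at 43/10; filling with it alone gives 3×43 = 129.
Optimal mix: 1×item 1 + 3×item 3 → weight 34, value 136.

136 pts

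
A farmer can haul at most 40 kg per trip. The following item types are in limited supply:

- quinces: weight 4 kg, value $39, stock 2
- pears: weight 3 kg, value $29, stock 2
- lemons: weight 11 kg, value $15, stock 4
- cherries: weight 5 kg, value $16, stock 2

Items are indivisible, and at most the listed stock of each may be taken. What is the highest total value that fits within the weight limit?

Best selections within weight 40 and stock limits:
- 2×quinces + 2×pears + 1×lemons + 2×cherries: weight 35, value 183
- 2×quinces + 2×pears + 2×cherries: weight 24, value 168
- 2×quinces + 2×pears + 1×lemons + 1×cherries: weight 30, value 167
- 2×quinces + 2×pears + 2×lemons: weight 36, value 166
Best: $183.

$183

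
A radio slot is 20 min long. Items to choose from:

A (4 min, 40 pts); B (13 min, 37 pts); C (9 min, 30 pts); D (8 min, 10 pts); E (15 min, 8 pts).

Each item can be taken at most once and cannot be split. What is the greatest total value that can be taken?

77 pts

This is a 0/1 knapsack; check combinations near the capacity.
- A+B: duration 4+13=17, value 40+37=77
- A+C: duration 4+9=13, value 40+30=70
- A+D: duration 4+8=12, value 40+10=50
Best: 77 pts.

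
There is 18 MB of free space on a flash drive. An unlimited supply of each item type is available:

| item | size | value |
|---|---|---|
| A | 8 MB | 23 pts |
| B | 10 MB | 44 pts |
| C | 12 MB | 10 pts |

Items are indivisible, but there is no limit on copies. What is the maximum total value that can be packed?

Best value-per-unit is B at 44/10; filling with it alone gives 1×44 = 44.
Optimal mix: 1×A + 1×B → size 18, value 67.

67 pts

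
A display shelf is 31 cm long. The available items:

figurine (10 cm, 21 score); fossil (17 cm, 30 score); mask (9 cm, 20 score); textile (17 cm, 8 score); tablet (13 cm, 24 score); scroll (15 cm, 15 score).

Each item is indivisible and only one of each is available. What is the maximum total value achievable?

54 score

Check high-value combinations within 31 cm:
- fossil+tablet: length 17+13=30, value 30+24=54
- figurine+fossil: length 10+17=27, value 21+30=51
- fossil+mask: length 17+9=26, value 30+20=50
- figurine+tablet: length 10+13=23, value 21+24=45
Best: 54 score.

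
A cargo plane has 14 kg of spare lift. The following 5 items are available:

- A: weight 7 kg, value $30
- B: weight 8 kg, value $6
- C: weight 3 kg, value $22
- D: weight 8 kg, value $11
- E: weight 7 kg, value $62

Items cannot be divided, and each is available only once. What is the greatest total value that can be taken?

$92

Check high-value combinations within 14 kg:
- A+E: weight 7+7=14, value 30+62=92
- C+E: weight 3+7=10, value 22+62=84
- E: weight 7, value 62
- A+C: weight 7+3=10, value 30+22=52
Best: $92.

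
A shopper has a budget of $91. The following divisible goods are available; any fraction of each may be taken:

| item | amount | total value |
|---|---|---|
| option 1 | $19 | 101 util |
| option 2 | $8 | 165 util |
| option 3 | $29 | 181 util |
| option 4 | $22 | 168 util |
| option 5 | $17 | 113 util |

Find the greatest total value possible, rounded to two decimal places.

Take in order of value per unit:
- option 2 (165/8 per unit): all 8 → value 165, running total 165.00
- option 4 (168/22 per unit): all 22 → value 168, running total 333.00
- option 5 (113/17 per unit): all 17 → value 113, running total 446.00
- option 3 (181/29 per unit): all 29 → value 181, running total 627.00
- option 1 (101/19 per unit): 15 of 19 → value 15×101/19 = 79.7368, running total 706.74
Total 706.74.

706.74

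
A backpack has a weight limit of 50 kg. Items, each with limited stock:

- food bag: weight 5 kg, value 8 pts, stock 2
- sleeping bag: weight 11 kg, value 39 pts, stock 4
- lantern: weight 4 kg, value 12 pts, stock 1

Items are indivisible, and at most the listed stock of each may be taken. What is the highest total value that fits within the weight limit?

168 pts

Best selections within weight 50 and stock limits:
- 4×sleeping bag + 1×lantern: weight 48, value 168
- 1×food bag + 4×sleeping bag: weight 49, value 164
- 4×sleeping bag: weight 44, value 156
- 2×food bag + 3×sleeping bag + 1×lantern: weight 47, value 145
Best: 168 pts.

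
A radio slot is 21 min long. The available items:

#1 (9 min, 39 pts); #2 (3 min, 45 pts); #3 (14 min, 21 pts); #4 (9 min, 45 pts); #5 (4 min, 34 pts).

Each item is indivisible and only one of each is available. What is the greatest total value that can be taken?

129 pts

This is a 0/1 knapsack; check combinations near the capacity.
- #1+#2+#4: duration 9+3+9=21, value 39+45+45=129
- #2+#4+#5: duration 3+9+4=16, value 45+45+34=124
- #1+#2+#5: duration 9+3+4=16, value 39+45+34=118
Best: 129 pts.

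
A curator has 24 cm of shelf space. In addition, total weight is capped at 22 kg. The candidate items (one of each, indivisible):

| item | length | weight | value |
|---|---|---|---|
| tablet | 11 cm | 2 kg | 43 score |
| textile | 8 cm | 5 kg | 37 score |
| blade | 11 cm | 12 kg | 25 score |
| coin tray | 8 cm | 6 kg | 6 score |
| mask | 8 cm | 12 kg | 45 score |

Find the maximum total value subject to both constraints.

Feasible sets respecting both limits:
- tablet+mask: length 19, weight 14, value 88
- textile+mask: length 16, weight 17, value 82
- tablet+textile: length 19, weight 7, value 80
- tablet+blade: length 22, weight 14, value 68
Best: 88 score.

88 score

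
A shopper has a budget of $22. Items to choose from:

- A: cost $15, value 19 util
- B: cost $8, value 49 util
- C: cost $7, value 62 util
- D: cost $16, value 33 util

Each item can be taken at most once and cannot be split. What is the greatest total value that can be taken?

Check high-value combinations within $22:
- B+C: cost 8+7=15, value 49+62=111
- A+C: cost 15+7=22, value 19+62=81
- C: cost 7, value 62
- B: cost 8, value 49
- D: cost 16, value 33
Best: 111 util.

111 util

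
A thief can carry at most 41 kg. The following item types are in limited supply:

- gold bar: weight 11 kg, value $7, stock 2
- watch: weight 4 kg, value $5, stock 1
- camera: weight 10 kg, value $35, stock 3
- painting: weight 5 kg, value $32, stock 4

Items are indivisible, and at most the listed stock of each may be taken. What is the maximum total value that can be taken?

$198

Top feasible selections:
- 2×camera + 4×painting: weight 40, value 198
- 1×watch + 2×camera + 3×painting: weight 39, value 171
- 1×gold bar + 1×camera + 4×painting: weight 41, value 170
- 3×camera + 2×painting: weight 40, value 169
Best: $198.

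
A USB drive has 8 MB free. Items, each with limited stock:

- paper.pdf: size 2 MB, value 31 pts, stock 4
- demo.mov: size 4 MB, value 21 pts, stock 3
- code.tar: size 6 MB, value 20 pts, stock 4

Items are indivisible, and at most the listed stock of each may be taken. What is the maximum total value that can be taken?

124 pts

Top feasible selections:
- 4×paper.pdf: size 8, value 124
- 3×paper.pdf: size 6, value 93
- 2×paper.pdf + 1×demo.mov: size 8, value 83
Best: 124 pts.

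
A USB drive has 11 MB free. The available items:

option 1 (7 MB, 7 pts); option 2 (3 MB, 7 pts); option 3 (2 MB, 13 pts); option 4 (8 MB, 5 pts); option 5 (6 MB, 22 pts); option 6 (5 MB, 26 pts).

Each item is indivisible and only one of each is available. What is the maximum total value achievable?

48 pts

Check high-value combinations within 11 MB:
- option 5+option 6: size 6+5=11, value 22+26=48
- option 2+option 3+option 6: size 3+2+5=10, value 7+13+26=46
- option 2+option 3+option 5: size 3+2+6=11, value 7+13+22=42
- option 3+option 6: size 2+5=7, value 13+26=39
- option 3+option 5: size 2+6=8, value 13+22=35
Best: 48 pts.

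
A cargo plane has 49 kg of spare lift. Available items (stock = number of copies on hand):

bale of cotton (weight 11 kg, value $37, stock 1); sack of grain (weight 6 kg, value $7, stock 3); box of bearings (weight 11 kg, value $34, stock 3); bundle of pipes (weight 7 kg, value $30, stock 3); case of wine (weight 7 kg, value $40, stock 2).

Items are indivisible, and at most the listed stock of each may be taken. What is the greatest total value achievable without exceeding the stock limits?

Best selections within weight 49 and stock limits:
- 1×bale of cotton + 3×bundle of pipes + 2×case of wine: weight 46, value 207
- 1×box of bearings + 3×bundle of pipes + 2×case of wine: weight 46, value 204
Best: $207.

$207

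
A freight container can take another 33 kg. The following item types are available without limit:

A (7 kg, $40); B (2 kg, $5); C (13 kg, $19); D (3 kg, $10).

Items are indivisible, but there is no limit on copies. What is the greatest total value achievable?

$175

Best value-per-unit is A at 40/7; filling with it alone gives 4×40 = 160.
Optimal mix: 4×A + 1×B + 1×D → weight 33, value 175.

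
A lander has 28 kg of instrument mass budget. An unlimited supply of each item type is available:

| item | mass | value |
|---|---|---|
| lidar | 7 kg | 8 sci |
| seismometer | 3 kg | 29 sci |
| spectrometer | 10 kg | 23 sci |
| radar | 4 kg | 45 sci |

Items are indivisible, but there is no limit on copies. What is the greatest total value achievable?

Best value-per-unit is radar at 45/4, and filling with it alone uses mass 7×4=28. No mix of the others beats 7×45 = 315.

315 sci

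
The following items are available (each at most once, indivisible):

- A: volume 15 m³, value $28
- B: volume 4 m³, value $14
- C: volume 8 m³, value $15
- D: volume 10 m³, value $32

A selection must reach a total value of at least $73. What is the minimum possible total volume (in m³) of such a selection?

Subsets with value ≥ 73, sorted by total volume:
- A+B+D: volume 29, value 74
- A+C+D: volume 33, value 75
- A+B+C+D: volume 37, value 89
Minimum volume: 29 m³.

29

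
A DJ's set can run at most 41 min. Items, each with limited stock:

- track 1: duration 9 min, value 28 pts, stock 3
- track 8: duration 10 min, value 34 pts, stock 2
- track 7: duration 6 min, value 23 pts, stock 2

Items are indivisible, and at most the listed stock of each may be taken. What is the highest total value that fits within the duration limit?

142 pts

Top feasible selections:
- 1×track 1 + 2×track 8 + 2×track 7: duration 41, value 142
- 2×track 1 + 1×track 8 + 2×track 7: duration 40, value 136
- 3×track 1 + 2×track 7: duration 39, value 130
Best: 142 pts.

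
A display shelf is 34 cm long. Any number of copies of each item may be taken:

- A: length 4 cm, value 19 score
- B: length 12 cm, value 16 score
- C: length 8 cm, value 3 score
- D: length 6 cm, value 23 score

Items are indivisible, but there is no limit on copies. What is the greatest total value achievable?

156 score

Best value-per-unit is A at 19/4; filling with it alone gives 8×19 = 152.
Optimal mix: 7×A + 1×D → length 34, value 156.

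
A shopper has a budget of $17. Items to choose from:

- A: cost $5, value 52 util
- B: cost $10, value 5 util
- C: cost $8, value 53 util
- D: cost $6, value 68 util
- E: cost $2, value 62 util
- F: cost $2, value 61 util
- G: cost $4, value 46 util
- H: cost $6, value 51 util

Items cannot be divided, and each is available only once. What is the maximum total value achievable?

Check high-value combinations within $17:
- A+D+E+F: cost 5+6+2+2=15, value 52+68+62+61=243
- D+E+F+H: cost 6+2+2+6=16, value 68+62+61+51=242
- D+E+F+G: cost 6+2+2+4=14, value 68+62+61+46=237
Best: 243 util.

243 util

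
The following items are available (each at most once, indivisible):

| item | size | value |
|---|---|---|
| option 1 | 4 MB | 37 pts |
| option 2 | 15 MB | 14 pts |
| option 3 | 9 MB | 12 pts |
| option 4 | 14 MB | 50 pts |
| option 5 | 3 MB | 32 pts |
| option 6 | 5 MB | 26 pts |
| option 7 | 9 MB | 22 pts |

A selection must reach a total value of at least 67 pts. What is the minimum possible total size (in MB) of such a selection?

Subsets with value ≥ 67, sorted by total size:
- option 1+option 5: size 7, value 69
- option 1+option 5+option 6: size 12, value 95
- option 1+option 5+option 7: size 16, value 91
Minimum size: 7 MB.

7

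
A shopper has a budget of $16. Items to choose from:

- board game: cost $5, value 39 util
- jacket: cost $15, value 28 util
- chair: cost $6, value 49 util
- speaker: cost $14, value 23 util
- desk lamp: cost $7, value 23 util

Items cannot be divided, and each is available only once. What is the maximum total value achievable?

88 util

Check high-value combinations within $16:
- board game+chair: cost 5+6=11, value 39+49=88
- chair+desk lamp: cost 6+7=13, value 49+23=72
- board game+desk lamp: cost 5+7=12, value 39+23=62
- chair: cost 6, value 49
Best: 88 util.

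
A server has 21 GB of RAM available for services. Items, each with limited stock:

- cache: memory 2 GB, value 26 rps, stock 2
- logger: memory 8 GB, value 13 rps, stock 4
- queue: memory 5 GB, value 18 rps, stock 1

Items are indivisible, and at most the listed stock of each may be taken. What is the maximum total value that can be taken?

83 rps

Top feasible selections:
- 2×cache + 1×logger + 1×queue: memory 17, value 83
- 2×cache + 2×logger: memory 20, value 78
- 2×cache + 1×queue: memory 9, value 70
- 2×cache + 1×logger: memory 12, value 65
Best: 83 rps.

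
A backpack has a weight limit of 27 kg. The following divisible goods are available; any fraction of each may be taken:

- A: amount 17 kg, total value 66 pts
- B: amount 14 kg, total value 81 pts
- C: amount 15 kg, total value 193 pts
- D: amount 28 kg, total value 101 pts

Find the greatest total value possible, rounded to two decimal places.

262.43

Take in order of value per unit:
- C (193/15 per unit): all 15 → value 193, running total 193.00
- B (81/14 per unit): 12 of 14 → value 12×81/14 = 69.4286, running total 262.43
Total 262.43.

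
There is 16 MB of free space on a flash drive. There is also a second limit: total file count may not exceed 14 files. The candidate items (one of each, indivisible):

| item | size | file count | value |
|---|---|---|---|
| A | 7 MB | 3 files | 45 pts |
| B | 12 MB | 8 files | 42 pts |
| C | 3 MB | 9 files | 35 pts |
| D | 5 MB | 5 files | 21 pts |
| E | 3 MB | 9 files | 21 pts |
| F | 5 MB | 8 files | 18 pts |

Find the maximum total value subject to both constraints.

80 pts

Feasible sets respecting both limits:
- A+C: size 10, file count 12, value 80
- A+D: size 12, file count 8, value 66
- A+E: size 10, file count 12, value 66
Best: 80 pts.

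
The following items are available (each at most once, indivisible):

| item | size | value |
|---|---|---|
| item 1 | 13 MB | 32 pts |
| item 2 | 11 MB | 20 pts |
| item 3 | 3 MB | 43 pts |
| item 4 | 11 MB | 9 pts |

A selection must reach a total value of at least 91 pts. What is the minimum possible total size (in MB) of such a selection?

Subsets with value ≥ 91, sorted by total size:
- item 1+item 2+item 3: size 27, value 95
- item 1+item 2+item 3+item 4: size 38, value 104
Minimum size: 27 MB.

27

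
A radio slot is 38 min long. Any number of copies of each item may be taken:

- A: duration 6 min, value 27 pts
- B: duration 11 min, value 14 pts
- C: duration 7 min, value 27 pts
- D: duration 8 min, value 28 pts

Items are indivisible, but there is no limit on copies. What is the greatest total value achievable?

163 pts

Best value-per-unit is A at 27/6; filling with it alone gives 6×27 = 162.
Optimal mix: 5×A + 1×D → duration 38, value 163.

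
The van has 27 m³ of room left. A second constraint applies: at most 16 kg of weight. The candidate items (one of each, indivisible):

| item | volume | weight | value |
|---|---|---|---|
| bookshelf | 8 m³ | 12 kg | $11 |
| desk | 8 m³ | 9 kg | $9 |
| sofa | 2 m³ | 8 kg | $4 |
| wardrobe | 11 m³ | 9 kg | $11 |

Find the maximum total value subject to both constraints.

$11

Feasible sets respecting both limits:
- bookshelf: volume 8, weight 12, value 11
- wardrobe: volume 11, weight 9, value 11
- desk: volume 8, weight 9, value 9
Best: $11.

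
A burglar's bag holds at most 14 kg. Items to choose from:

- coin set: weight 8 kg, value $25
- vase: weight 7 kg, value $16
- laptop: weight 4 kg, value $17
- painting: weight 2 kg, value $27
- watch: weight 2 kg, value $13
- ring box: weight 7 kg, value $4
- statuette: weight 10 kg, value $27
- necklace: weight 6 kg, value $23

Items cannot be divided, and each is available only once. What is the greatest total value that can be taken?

Check high-value combinations within 14 kg:
- laptop+painting+watch+necklace: weight 4+2+2+6=14, value 17+27+13+23=80
- coin set+laptop+painting: weight 8+4+2=14, value 25+17+27=69
- laptop+painting+necklace: weight 4+2+6=12, value 17+27+23=67
- painting+watch+statuette: weight 2+2+10=14, value 27+13+27=67
Best: $80.

$80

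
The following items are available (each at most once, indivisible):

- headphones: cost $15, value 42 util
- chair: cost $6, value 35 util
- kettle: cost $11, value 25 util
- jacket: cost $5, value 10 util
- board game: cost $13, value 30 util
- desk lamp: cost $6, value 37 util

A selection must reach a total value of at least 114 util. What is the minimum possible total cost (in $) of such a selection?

Subsets with value ≥ 114, sorted by total cost:
- headphones+chair+desk lamp: cost 27, value 114
- headphones+chair+jacket+desk lamp: cost 32, value 124
Minimum cost: 27 $.

27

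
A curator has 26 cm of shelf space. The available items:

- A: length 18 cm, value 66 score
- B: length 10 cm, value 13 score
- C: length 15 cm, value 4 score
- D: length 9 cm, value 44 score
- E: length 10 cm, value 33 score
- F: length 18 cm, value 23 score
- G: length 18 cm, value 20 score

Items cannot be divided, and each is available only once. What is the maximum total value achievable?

Check high-value combinations within 26 cm:
- D+E: length 9+10=19, value 44+33=77
- A: length 18, value 66
- B+D: length 10+9=19, value 13+44=57
- C+D: length 15+9=24, value 4+44=48
- B+E: length 10+10=20, value 13+33=46
Best: 77 score.

77 score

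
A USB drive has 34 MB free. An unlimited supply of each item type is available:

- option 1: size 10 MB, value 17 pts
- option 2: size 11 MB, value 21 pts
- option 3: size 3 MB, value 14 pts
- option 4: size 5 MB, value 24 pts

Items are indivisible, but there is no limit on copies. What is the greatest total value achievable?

162 pts

Best value-per-unit is option 4 at 24/5; filling with it alone gives 6×24 = 144.
Optimal mix: 3×option 3 + 5×option 4 → size 34, value 162.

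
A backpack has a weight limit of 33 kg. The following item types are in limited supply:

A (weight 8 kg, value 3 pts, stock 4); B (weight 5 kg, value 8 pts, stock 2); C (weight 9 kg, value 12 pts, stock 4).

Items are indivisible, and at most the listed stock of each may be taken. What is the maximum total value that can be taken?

Top feasible selections:
- 1×B + 3×C: weight 32, value 44
- 2×B + 2×C: weight 28, value 40
Best: 44 pts.

44 pts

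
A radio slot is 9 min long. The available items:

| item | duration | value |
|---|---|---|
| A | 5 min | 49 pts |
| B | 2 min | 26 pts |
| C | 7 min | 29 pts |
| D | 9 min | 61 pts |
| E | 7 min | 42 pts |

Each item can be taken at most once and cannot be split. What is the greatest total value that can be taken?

75 pts

Check high-value combinations within 9 min:
- A+B: duration 5+2=7, value 49+26=75
- B+E: duration 2+7=9, value 26+42=68
- D: duration 9, value 61
- B+C: duration 2+7=9, value 26+29=55
- A: duration 5, value 49
Best: 75 pts.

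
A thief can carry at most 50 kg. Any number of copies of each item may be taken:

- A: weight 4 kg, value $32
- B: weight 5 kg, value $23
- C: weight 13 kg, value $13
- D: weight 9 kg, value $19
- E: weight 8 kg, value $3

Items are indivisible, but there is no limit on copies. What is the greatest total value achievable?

$384

Best value-per-unit is A at 32/4, and filling with it alone uses weight 12×4=48. No mix of the others beats 12×32 = 384.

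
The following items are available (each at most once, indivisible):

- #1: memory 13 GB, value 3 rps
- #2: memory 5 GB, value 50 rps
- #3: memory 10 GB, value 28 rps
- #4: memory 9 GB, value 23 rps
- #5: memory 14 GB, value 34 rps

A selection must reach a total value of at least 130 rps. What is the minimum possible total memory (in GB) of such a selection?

Subsets with value ≥ 130, sorted by total memory:
- #2+#3+#4+#5: memory 38, value 135
- #1+#2+#3+#4+#5: memory 51, value 138
Minimum memory: 38 GB.

38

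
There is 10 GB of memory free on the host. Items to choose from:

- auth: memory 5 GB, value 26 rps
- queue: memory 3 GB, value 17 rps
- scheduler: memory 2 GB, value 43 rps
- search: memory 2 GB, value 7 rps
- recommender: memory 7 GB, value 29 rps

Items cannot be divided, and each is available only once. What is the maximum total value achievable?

86 rps

Check high-value combinations within 10 GB:
- auth+queue+scheduler: memory 5+3+2=10, value 26+17+43=86
- auth+scheduler+search: memory 5+2+2=9, value 26+43+7=76
- scheduler+recommender: memory 2+7=9, value 43+29=72
Best: 86 rps.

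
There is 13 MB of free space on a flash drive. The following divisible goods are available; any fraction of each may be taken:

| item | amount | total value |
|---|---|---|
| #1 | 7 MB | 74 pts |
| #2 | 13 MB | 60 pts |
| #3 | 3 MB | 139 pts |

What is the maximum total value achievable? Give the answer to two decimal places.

226.85

Take in order of value per unit:
- #3 (139/3 per unit): all 3 → value 139, running total 139.00
- #1 (74/7 per unit): all 7 → value 74, running total 213.00
- #2 (60/13 per unit): 3 of 13 → value 3×60/13 = 13.8462, running total 226.85
Total 226.85.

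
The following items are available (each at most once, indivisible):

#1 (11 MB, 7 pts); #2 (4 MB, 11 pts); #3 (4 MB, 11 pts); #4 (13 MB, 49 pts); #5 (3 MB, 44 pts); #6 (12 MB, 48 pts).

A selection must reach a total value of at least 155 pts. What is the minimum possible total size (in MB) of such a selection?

36

Subsets with value ≥ 155, sorted by total size:
- #2+#3+#4+#5+#6: size 36, value 163
- #1+#2+#4+#5+#6: size 43, value 159
Minimum size: 36 MB.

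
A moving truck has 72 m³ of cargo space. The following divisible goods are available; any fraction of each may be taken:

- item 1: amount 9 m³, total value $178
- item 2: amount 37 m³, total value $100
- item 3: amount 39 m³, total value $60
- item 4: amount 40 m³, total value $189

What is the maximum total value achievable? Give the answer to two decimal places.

429.16

Take in order of value per unit:
- item 1 (178/9 per unit): all 9 → value 178, running total 178.00
- item 4 (189/40 per unit): all 40 → value 189, running total 367.00
- item 2 (100/37 per unit): 23 of 37 → value 23×100/37 = 62.1622, running total 429.16
Total 429.16.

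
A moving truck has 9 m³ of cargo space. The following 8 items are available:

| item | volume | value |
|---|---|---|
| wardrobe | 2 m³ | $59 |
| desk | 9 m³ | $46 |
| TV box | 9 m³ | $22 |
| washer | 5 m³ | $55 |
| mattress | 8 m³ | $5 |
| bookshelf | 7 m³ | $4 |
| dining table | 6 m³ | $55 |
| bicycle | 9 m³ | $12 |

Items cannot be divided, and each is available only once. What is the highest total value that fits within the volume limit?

Check high-value combinations within 9 m³:
- wardrobe+washer: volume 2+5=7, value 59+55=114
- wardrobe+dining table: volume 2+6=8, value 59+55=114
- wardrobe+bookshelf: volume 2+7=9, value 59+4=63
- wardrobe: volume 2, value 59
- washer: volume 5, value 55
Best: $114.

$114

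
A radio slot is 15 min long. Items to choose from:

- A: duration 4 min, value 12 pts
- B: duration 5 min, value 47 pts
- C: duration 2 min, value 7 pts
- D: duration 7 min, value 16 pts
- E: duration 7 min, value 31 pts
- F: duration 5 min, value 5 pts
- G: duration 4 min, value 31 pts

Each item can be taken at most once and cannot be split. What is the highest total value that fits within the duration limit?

Check high-value combinations within 15 min:
- A+B+C+G: duration 4+5+2+4=15, value 12+47+7+31=97
- A+B+G: duration 4+5+4=13, value 12+47+31=90
- B+C+G: duration 5+2+4=11, value 47+7+31=85
- B+C+E: duration 5+2+7=14, value 47+7+31=85
- B+F+G: duration 5+5+4=14, value 47+5+31=83
Best: 97 pts.

97 pts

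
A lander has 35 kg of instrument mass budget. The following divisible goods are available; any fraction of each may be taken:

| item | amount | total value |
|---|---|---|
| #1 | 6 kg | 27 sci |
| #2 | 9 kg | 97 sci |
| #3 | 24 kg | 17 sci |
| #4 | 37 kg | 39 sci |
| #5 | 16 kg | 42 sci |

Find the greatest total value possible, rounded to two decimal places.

170.22

Take in order of value per unit:
- #2 (97/9 per unit): all 9 → value 97, running total 97.00
- #1 (27/6 per unit): all 6 → value 27, running total 124.00
- #5 (42/16 per unit): all 16 → value 42, running total 166.00
- #4 (39/37 per unit): 4 of 37 → value 4×39/37 = 4.2162, running total 170.22
Total 170.22.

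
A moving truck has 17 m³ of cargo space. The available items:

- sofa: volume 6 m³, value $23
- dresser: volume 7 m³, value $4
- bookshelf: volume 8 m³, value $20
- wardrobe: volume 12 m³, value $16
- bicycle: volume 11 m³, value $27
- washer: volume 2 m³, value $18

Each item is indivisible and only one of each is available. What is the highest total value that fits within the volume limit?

$61

Check high-value combinations within 17 m³:
- sofa+bookshelf+washer: volume 6+8+2=16, value 23+20+18=61
- sofa+bicycle: volume 6+11=17, value 23+27=50
- bicycle+washer: volume 11+2=13, value 27+18=45
- sofa+dresser+washer: volume 6+7+2=15, value 23+4+18=45
Best: $61.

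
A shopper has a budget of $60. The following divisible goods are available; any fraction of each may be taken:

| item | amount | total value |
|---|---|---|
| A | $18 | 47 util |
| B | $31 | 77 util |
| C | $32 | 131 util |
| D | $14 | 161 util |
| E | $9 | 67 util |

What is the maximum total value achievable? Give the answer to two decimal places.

Take in order of value per unit:
- D (161/14 per unit): all 14 → value 161, running total 161.00
- E (67/9 per unit): all 9 → value 67, running total 228.00
- C (131/32 per unit): all 32 → value 131, running total 359.00
- A (47/18 per unit): 5 of 18 → value 5×47/18 = 13.0556, running total 372.06
Total 372.06.

372.06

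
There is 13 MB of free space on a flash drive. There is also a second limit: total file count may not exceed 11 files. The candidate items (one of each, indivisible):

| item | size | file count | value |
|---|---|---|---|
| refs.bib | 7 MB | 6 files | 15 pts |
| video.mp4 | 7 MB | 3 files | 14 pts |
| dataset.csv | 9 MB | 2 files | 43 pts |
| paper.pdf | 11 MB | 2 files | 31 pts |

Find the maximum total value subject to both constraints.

Feasible sets respecting both limits:
- dataset.csv: size 9, file count 2, value 43
- paper.pdf: size 11, file count 2, value 31
- refs.bib: size 7, file count 6, value 15
Best: 43 pts.

43 pts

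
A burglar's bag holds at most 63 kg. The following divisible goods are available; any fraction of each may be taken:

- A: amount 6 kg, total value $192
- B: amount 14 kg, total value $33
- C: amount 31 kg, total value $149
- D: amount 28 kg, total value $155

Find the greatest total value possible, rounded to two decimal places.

Take in order of value per unit:
- A (192/6 per unit): all 6 → value 192, running total 192.00
- D (155/28 per unit): all 28 → value 155, running total 347.00
- C (149/31 per unit): 29 of 31 → value 29×149/31 = 139.3871, running total 486.39
Total 486.39.

486.39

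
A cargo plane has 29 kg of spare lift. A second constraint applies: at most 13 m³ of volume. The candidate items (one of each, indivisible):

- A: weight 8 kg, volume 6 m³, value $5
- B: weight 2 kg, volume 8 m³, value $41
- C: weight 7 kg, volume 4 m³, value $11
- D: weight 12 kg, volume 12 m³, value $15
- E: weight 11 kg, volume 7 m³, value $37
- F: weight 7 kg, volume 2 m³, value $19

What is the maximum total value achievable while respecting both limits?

Feasible sets respecting both limits:
- C+E+F: weight 25, volume 13, value 67
- B+F: weight 9, volume 10, value 60
- E+F: weight 18, volume 9, value 56
- B+C: weight 9, volume 12, value 52
Best: $67.

$67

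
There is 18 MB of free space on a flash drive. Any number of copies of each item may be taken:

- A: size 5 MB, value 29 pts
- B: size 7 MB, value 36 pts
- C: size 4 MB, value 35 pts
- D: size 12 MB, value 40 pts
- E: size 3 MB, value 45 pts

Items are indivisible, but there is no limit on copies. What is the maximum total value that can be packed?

270 pts

Best value-per-unit is E at 45/3, and filling with it alone uses size 6×3=18. No mix of the others beats 6×45 = 270.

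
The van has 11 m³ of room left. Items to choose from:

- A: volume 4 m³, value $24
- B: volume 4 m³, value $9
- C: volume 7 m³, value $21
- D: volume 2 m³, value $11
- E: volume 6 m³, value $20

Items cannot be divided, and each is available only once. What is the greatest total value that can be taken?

$45

Check high-value combinations within 11 m³:
- A+C: volume 4+7=11, value 24+21=45
- A+B+D: volume 4+4+2=10, value 24+9+11=44
- A+E: volume 4+6=10, value 24+20=44
- A+D: volume 4+2=6, value 24+11=35
- A+B: volume 4+4=8, value 24+9=33
Best: $45.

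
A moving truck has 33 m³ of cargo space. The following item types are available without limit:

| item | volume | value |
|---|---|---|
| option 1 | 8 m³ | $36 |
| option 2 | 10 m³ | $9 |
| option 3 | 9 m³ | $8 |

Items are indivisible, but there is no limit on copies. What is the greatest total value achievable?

$144

Best value-per-unit is option 1 at 36/8, and filling with it alone uses volume 4×8=32. No mix of the others beats 4×36 = 144.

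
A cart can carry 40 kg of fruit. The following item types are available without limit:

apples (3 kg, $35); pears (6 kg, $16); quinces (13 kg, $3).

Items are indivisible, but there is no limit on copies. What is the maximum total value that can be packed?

Best value-per-unit is apples at 35/3, and filling with it alone uses weight 13×3=39. No mix of the others beats 13×35 = 455.

$455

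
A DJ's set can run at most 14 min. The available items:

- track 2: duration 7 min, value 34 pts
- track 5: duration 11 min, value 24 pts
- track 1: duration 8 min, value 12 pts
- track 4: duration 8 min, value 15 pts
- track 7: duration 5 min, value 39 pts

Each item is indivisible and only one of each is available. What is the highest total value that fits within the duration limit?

Check high-value combinations within 14 min:
- track 2+track 7: duration 7+5=12, value 34+39=73
- track 4+track 7: duration 8+5=13, value 15+39=54
- track 1+track 7: duration 8+5=13, value 12+39=51
- track 7: duration 5, value 39
Best: 73 pts.

73 pts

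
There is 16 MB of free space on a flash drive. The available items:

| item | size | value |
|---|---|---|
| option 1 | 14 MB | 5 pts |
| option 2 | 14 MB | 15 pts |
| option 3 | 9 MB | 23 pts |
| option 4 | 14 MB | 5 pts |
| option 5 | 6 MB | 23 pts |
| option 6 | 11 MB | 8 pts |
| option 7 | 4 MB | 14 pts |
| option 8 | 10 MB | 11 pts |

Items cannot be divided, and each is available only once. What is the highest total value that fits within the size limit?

46 pts

This is a 0/1 knapsack; check combinations near the capacity.
- option 3+option 5: size 9+6=15, value 23+23=46
- option 5+option 7: size 6+4=10, value 23+14=37
- option 3+option 7: size 9+4=13, value 23+14=37
- option 5+option 8: size 6+10=16, value 23+11=34
Best: 46 pts.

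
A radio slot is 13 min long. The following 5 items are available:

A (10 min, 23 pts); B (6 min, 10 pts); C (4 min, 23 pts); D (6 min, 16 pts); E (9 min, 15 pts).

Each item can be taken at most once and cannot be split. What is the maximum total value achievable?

39 pts

Check high-value combinations within 13 min:
- C+D: duration 4+6=10, value 23+16=39
- C+E: duration 4+9=13, value 23+15=38
- B+C: duration 6+4=10, value 10+23=33
- B+D: duration 6+6=12, value 10+16=26
Best: 39 pts.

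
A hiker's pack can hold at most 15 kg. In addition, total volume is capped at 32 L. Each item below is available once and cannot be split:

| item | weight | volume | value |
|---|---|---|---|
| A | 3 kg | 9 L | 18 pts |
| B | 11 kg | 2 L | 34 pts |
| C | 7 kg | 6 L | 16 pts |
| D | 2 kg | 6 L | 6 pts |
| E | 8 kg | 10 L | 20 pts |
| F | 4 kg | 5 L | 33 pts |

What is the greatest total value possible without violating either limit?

71 pts

Feasible sets respecting both limits:
- A+E+F: weight 15, volume 24, value 71
- B+F: weight 15, volume 7, value 67
- A+C+F: weight 14, volume 20, value 67
Best: 71 pts.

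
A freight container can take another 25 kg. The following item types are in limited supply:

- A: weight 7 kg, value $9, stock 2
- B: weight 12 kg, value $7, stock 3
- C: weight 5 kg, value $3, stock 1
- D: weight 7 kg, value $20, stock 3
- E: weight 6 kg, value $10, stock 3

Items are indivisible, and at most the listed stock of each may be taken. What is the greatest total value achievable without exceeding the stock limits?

Best selections within weight 25 and stock limits:
- 3×D: weight 21, value 60
- 1×C + 2×D + 1×E: weight 25, value 53
- 2×D + 1×E: weight 20, value 50
- 1×D + 3×E: weight 25, value 50
Best: $60.

$60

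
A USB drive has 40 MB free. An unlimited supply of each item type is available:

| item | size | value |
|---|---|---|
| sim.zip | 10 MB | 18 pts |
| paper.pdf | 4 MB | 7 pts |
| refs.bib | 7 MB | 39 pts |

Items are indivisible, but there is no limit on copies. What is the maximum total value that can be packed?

Best value-per-unit is refs.bib at 39/7; filling with it alone gives 5×39 = 195.
Optimal mix: 1×paper.pdf + 5×refs.bib → size 39, value 202.

202 pts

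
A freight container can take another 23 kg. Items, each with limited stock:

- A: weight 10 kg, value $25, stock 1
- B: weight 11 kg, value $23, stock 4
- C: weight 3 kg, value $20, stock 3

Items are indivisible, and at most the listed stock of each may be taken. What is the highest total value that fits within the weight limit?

Best selections within weight 23 and stock limits:
- 1×A + 3×C: weight 19, value 85
- 1×B + 3×C: weight 20, value 83
- 1×A + 2×C: weight 16, value 65
Best: $85.

$85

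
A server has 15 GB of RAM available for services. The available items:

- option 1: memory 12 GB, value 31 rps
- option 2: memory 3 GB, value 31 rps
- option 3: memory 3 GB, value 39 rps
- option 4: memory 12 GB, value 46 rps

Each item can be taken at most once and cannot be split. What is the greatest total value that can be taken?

85 rps

Check high-value combinations within 15 GB:
- option 3+option 4: memory 3+12=15, value 39+46=85
- option 2+option 4: memory 3+12=15, value 31+46=77
- option 2+option 3: memory 3+3=6, value 31+39=70
- option 1+option 3: memory 12+3=15, value 31+39=70
- option 1+option 2: memory 12+3=15, value 31+31=62
Best: 85 rps.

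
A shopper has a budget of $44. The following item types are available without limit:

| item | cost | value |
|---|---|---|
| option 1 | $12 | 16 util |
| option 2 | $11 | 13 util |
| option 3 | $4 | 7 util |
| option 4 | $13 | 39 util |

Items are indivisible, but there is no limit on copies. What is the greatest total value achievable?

Best value-per-unit is option 4 at 39/13; filling with it alone gives 3×39 = 117.
Optimal mix: 1×option 3 + 3×option 4 → cost 43, value 124.

124 util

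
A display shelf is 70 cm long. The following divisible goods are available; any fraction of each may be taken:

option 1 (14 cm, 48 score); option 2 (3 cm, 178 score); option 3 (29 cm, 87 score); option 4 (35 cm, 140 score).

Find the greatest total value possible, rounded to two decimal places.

420.00

Take in order of value per unit:
- option 2 (178/3 per unit): all 3 → value 178, running total 178.00
- option 4 (140/35 per unit): all 35 → value 140, running total 318.00
- option 1 (48/14 per unit): all 14 → value 48, running total 366.00
- option 3 (87/29 per unit): 18 of 29 → value 18×87/29 = 54.0000, running total 420.00
Total 420.00.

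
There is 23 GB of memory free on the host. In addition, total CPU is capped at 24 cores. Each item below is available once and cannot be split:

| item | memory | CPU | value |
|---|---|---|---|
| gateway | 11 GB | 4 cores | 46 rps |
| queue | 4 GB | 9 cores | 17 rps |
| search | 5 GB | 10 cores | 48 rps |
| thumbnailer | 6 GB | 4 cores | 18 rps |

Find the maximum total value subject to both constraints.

Feasible sets respecting both limits:
- gateway+search+thumbnailer: memory 22, CPU 18, value 112
- gateway+queue+search: memory 20, CPU 23, value 111
- gateway+search: memory 16, CPU 14, value 94
Best: 112 rps.

112 rps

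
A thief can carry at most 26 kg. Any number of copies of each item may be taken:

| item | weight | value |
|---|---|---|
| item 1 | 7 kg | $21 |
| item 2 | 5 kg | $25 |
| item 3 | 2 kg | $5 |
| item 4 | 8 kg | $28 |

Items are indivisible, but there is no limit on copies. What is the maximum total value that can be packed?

$125

Best value-per-unit is item 2 at 25/5, and filling with it alone uses weight 5×5=25. No mix of the others beats 5×25 = 125.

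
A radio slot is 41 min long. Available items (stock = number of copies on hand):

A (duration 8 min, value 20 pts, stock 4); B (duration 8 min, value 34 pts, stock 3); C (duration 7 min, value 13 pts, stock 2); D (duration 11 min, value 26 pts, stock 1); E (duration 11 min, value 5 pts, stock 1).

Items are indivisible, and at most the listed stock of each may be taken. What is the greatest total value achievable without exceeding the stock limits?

142 pts

Best selections within duration 41 and stock limits:
- 2×A + 3×B: duration 40, value 142
- 1×A + 3×B + 1×C: duration 39, value 135
- 3×B + 1×D: duration 35, value 128
Best: 142 pts.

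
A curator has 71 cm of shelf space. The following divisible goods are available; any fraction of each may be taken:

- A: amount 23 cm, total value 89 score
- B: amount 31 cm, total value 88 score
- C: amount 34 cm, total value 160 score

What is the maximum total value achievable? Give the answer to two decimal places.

Take in order of value per unit:
- C (160/34 per unit): all 34 → value 160, running total 160.00
- A (89/23 per unit): all 23 → value 89, running total 249.00
- B (88/31 per unit): 14 of 31 → value 14×88/31 = 39.7419, running total 288.74
Total 288.74.

288.74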